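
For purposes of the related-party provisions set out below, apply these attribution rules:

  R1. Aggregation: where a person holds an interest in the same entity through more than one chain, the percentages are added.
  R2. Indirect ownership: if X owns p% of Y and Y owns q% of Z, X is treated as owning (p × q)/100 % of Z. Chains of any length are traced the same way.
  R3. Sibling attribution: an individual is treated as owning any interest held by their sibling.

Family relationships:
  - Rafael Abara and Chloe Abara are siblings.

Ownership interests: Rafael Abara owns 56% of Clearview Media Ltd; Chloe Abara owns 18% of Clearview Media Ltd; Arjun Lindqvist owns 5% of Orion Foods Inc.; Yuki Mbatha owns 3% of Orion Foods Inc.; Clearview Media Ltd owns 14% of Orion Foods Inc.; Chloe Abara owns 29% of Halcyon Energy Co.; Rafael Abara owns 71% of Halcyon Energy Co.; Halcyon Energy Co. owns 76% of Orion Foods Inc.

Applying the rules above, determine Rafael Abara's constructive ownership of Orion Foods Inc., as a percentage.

86.36%

By sibling attribution (R3), Rafael Abara is treated as also owning Chloe Abara's interest in Clearview Media Ltd, giving 56% + 18% = 74%.
By sibling attribution (R3), Rafael Abara is treated as also owning Chloe Abara's interest in Halcyon Energy Co, giving 71% + 29% = 100%.
Chain via Clearview Media Ltd (R2): 74% × 14% = 10.36% of Orion Foods Inc.
Chain via Halcyon Energy Co. (R2): 100% × 76% = 76% of Orion Foods Inc.
Aggregating (R1): 10.36% + 76% = 86.36%.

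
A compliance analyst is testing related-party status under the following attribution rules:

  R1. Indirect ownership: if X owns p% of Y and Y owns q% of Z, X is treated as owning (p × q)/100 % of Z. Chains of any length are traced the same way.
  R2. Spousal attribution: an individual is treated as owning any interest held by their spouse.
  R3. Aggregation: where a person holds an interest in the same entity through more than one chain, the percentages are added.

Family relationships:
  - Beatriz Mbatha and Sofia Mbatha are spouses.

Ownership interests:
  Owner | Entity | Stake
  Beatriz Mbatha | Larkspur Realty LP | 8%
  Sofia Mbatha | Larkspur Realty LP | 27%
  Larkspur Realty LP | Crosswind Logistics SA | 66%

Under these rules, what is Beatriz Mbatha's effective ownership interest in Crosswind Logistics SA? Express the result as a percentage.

23.1%

By spousal attribution (R2), Beatriz Mbatha is treated as also owning Sofia Mbatha's interest in Larkspur Realty LP, giving 8% + 27% = 35%.
Chain via Larkspur Realty LP (R1): 35% × 66% = 23.1% of Crosswind Logistics SA.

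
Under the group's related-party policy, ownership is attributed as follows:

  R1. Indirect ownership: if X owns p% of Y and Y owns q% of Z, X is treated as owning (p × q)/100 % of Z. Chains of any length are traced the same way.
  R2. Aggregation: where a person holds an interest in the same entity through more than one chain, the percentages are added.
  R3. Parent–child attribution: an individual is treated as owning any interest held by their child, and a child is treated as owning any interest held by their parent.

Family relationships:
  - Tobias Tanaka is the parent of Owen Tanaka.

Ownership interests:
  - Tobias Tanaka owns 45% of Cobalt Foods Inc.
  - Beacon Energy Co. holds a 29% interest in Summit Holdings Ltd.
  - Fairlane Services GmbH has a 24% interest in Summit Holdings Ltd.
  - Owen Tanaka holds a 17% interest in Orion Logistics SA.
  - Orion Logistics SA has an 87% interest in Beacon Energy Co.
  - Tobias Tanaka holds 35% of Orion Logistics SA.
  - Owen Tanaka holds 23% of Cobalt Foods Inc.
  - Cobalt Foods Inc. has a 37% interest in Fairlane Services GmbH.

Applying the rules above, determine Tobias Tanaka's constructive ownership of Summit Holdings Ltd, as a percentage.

By parent–child attribution (R3), Tobias Tanaka is treated as also owning Owen Tanaka's interest in Orion Logistics SA, giving 35% + 17% = 52%.
By parent–child attribution (R3), Tobias Tanaka is treated as also owning Owen Tanaka's interest in Cobalt Foods Inc, giving 45% + 23% = 68%.
Chain via Orion Logistics SA → Beacon Energy Co. (R1): 52% × 87% × 29% = 13.1196% of Summit Holdings Ltd.
Chain via Cobalt Foods Inc. → Fairlane Services GmbH (R1): 68% × 37% × 24% = 6.0384% of Summit Holdings Ltd.
Aggregating (R2): 13.1196% + 6.0384% = 19.158%.

19.158%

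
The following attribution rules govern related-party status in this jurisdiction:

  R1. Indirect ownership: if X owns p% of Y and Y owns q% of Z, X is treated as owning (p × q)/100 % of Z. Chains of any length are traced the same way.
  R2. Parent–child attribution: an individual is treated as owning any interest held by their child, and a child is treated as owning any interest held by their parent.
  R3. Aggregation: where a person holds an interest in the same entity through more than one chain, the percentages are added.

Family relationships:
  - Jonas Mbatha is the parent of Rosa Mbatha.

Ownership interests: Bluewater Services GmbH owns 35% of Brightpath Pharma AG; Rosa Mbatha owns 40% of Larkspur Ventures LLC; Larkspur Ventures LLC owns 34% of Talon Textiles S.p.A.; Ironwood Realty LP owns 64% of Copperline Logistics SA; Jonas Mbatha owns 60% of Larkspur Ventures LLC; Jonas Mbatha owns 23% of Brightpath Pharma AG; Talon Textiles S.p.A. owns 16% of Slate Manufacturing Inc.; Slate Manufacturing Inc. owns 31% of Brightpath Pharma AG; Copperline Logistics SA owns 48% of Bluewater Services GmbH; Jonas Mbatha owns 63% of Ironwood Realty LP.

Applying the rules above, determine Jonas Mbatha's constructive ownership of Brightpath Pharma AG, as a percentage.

31.46016%

By parent–child attribution (R2), Jonas Mbatha is treated as also owning Rosa Mbatha's interest in Larkspur Ventures LLC, giving 60% + 40% = 100%.
Chain via Ironwood Realty LP → Copperline Logistics SA → Bluewater Services GmbH (R1): 63% × 64% × 48% × 35% = 6.77376% of Brightpath Pharma AG.
Chain via Larkspur Ventures LLC → Talon Textiles S.p.A. → Slate Manufacturing Inc. (R1): 100% × 34% × 16% × 31% = 1.6864% of Brightpath Pharma AG.
Direct interest in Brightpath Pharma AG: 23%.
Aggregating (R3): 6.77376% + 1.6864% + 23% = 31.46016%.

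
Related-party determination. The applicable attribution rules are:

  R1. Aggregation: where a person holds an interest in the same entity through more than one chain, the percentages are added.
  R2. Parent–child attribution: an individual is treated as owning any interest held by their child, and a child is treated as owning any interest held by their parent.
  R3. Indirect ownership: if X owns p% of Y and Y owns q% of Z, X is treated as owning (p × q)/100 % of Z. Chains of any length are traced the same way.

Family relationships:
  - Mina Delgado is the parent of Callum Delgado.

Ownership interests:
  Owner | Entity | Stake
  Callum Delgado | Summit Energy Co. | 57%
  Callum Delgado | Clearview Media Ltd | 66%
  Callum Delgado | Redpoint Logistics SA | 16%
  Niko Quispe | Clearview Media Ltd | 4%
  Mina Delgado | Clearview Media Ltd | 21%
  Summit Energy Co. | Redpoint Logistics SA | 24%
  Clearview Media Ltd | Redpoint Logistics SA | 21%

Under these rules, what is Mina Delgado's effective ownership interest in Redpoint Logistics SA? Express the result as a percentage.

47.95%

By parent–child attribution (R2), Mina Delgado is treated as also owning Callum Delgado's interest in Clearview Media Ltd, giving 21% + 66% = 87%.
By parent–child attribution (R2), Mina Delgado is treated as owning Callum Delgado's 57% interest in Summit Energy Co.
By parent–child attribution (R2), Mina Delgado is treated as owning Callum Delgado's 16% interest in Redpoint Logistics SA.
Chain via Clearview Media Ltd (R3): 87% × 21% = 18.27% of Redpoint Logistics SA.
Chain via Summit Energy Co. (R3): 57% × 24% = 13.68% of Redpoint Logistics SA.
Direct interest in Redpoint Logistics SA: 16%.
Aggregating (R1): 18.27% + 13.68% + 16% = 47.95%.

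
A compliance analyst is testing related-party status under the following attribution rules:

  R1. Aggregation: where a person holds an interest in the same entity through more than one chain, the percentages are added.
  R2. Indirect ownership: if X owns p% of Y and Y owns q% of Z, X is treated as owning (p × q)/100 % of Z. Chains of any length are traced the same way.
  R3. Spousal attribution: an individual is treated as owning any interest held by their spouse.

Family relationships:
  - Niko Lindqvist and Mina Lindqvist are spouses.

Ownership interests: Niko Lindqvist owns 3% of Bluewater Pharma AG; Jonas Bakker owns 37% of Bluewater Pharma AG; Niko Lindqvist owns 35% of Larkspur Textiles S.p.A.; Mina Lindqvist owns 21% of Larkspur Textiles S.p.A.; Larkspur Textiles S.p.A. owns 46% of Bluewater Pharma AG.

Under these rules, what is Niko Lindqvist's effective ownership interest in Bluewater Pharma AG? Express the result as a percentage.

By spousal attribution (R3), Niko Lindqvist is treated as also owning Mina Lindqvist's interest in Larkspur Textiles S.p.A, giving 35% + 21% = 56%.
Chain via Larkspur Textiles S.p.A. (R2): 56% × 46% = 25.76% of Bluewater Pharma AG.
Direct interest in Bluewater Pharma AG: 3%.
Aggregating (R1): 25.76% + 3% = 28.76%.

28.76%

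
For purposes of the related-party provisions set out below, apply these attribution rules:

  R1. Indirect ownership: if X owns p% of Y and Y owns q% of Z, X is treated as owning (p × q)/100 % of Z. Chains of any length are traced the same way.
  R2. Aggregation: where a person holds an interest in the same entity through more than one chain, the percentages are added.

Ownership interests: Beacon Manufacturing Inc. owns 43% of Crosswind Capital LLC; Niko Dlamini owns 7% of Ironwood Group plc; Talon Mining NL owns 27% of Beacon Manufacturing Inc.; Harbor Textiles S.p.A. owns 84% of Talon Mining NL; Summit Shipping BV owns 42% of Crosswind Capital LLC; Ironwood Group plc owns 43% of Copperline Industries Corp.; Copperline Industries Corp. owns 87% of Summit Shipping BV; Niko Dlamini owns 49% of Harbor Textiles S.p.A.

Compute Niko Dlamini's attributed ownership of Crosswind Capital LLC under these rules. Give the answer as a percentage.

Chain via Harbor Textiles S.p.A. → Talon Mining NL → Beacon Manufacturing Inc. (R1): 49% × 84% × 27% × 43% = 4.778676% of Crosswind Capital LLC.
Chain via Ironwood Group plc → Copperline Industries Corp. → Summit Shipping BV (R1): 7% × 43% × 87% × 42% = 1.099854% of Crosswind Capital LLC.
Aggregating (R2): 4.778676% + 1.099854% = 5.87853%.

5.87853%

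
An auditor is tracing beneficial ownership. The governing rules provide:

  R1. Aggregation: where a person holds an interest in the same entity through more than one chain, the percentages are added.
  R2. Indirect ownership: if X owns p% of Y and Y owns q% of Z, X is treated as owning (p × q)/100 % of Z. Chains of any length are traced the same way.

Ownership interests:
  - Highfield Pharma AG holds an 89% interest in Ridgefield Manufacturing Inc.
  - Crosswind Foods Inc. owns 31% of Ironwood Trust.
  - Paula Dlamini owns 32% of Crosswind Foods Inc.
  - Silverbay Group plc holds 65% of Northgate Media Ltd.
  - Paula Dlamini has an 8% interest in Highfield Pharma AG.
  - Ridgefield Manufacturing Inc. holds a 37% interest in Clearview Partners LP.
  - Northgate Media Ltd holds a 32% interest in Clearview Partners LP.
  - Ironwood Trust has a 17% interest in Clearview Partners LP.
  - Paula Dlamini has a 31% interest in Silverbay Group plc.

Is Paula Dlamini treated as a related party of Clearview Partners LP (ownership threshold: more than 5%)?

Yes

Chain via Highfield Pharma AG → Ridgefield Manufacturing Inc. (R2): 8% × 89% × 37% = 2.6344% of Clearview Partners LP.
Chain via Silverbay Group plc → Northgate Media Ltd (R2): 31% × 65% × 32% = 6.448% of Clearview Partners LP.
Chain via Crosswind Foods Inc. → Ironwood Trust (R2): 32% × 31% × 17% = 1.6864% of Clearview Partners LP.
Aggregating (R1): 2.6344% + 6.448% + 1.6864% = 10.7688%.
10.7688% exceeds the 5% threshold, so Paula is a related party to Clearview Partners LP.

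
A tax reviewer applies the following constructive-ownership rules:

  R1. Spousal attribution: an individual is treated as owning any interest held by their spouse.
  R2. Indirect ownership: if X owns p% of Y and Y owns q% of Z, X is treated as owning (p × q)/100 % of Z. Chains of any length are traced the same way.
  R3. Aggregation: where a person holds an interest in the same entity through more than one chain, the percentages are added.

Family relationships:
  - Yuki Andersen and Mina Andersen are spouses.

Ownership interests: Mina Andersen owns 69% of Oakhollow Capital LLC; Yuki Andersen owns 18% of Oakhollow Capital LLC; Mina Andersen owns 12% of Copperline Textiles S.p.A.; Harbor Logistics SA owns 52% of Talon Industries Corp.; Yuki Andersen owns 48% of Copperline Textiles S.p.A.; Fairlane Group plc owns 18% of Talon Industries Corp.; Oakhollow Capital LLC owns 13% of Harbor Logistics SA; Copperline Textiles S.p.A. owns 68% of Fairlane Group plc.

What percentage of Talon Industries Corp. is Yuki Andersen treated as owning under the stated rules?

By spousal attribution (R1), Yuki Andersen is treated as also owning Mina Andersen's interest in Oakhollow Capital LLC, giving 18% + 69% = 87%.
By spousal attribution (R1), Yuki Andersen is treated as also owning Mina Andersen's interest in Copperline Textiles S.p.A, giving 48% + 12% = 60%.
Chain via Oakhollow Capital LLC → Harbor Logistics SA (R2): 87% × 13% × 52% = 5.8812% of Talon Industries Corp.
Chain via Copperline Textiles S.p.A. → Fairlane Group plc (R2): 60% × 68% × 18% = 7.344% of Talon Industries Corp.
Aggregating (R3): 5.8812% + 7.344% = 13.2252%.

13.2252%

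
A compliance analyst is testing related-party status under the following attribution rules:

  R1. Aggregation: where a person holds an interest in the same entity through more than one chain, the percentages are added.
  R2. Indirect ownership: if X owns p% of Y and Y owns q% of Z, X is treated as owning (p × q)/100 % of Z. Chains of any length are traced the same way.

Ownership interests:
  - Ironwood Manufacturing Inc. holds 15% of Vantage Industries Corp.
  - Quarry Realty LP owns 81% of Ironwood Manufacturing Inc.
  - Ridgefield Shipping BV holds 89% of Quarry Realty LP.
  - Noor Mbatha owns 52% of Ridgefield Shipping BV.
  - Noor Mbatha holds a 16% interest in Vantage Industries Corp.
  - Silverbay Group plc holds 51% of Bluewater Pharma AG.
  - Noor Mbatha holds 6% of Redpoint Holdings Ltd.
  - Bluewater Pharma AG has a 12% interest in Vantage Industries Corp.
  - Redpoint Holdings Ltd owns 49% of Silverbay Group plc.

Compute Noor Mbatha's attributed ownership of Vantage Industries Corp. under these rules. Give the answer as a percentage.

21.802948%

Chain via Redpoint Holdings Ltd → Silverbay Group plc → Bluewater Pharma AG (R2): 6% × 49% × 51% × 12% = 0.179928% of Vantage Industries Corp.
Chain via Ridgefield Shipping BV → Quarry Realty LP → Ironwood Manufacturing Inc. (R2): 52% × 89% × 81% × 15% = 5.62302% of Vantage Industries Corp.
Direct interest in Vantage Industries Corp: 16%.
Aggregating (R1): 0.179928% + 5.62302% + 16% = 21.802948%.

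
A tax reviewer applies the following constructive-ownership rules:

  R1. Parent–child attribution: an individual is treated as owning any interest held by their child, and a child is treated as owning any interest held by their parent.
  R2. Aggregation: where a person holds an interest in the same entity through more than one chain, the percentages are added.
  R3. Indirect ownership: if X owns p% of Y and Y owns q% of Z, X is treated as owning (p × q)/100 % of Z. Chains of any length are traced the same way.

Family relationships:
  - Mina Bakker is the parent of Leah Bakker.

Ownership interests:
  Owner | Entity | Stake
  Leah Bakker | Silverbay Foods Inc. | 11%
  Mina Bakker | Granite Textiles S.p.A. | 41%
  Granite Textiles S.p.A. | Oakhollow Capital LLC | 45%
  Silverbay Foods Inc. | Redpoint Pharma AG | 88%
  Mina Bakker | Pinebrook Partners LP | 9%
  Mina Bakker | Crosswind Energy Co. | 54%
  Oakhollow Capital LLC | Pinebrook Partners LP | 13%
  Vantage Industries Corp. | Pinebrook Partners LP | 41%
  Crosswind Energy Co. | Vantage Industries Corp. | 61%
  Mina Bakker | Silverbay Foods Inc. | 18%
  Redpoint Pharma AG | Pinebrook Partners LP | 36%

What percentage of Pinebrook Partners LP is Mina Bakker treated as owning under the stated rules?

34.0911%

By parent–child attribution (R1), Mina Bakker is treated as also owning Leah Bakker's interest in Silverbay Foods Inc, giving 18% + 11% = 29%.
Chain via Crosswind Energy Co. → Vantage Industries Corp. (R3): 54% × 61% × 41% = 13.5054% of Pinebrook Partners LP.
Chain via Silverbay Foods Inc. → Redpoint Pharma AG (R3): 29% × 88% × 36% = 9.1872% of Pinebrook Partners LP.
Chain via Granite Textiles S.p.A. → Oakhollow Capital LLC (R3): 41% × 45% × 13% = 2.3985% of Pinebrook Partners LP.
Direct interest in Pinebrook Partners LP: 9%.
Aggregating (R2): 13.5054% + 9.1872% + 2.3985% + 9% = 34.0911%.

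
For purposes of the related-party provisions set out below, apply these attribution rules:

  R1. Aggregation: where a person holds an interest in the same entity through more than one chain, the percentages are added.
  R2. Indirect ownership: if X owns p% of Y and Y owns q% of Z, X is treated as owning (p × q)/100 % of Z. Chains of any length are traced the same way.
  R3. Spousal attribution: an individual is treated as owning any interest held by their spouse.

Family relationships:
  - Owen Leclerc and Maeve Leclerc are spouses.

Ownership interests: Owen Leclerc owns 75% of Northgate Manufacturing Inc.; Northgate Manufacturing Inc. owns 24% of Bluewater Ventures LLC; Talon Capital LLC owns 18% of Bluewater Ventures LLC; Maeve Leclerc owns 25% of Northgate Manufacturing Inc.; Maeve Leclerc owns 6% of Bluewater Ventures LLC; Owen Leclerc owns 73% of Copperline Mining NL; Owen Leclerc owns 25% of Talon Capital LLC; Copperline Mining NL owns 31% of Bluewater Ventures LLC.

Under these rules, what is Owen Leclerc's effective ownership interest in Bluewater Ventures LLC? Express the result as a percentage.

By spousal attribution (R3), Owen Leclerc is treated as also owning Maeve Leclerc's interest in Northgate Manufacturing Inc, giving 75% + 25% = 100%.
By spousal attribution (R3), Owen Leclerc is treated as owning Maeve Leclerc's 6% interest in Bluewater Ventures LLC.
Chain via Copperline Mining NL (R2): 73% × 31% = 22.63% of Bluewater Ventures LLC.
Chain via Talon Capital LLC (R2): 25% × 18% = 4.5% of Bluewater Ventures LLC.
Chain via Northgate Manufacturing Inc. (R2): 100% × 24% = 24% of Bluewater Ventures LLC.
Direct interest in Bluewater Ventures LLC: 6%.
Aggregating (R1): 22.63% + 4.5% + 24% + 6% = 57.13%.

57.13%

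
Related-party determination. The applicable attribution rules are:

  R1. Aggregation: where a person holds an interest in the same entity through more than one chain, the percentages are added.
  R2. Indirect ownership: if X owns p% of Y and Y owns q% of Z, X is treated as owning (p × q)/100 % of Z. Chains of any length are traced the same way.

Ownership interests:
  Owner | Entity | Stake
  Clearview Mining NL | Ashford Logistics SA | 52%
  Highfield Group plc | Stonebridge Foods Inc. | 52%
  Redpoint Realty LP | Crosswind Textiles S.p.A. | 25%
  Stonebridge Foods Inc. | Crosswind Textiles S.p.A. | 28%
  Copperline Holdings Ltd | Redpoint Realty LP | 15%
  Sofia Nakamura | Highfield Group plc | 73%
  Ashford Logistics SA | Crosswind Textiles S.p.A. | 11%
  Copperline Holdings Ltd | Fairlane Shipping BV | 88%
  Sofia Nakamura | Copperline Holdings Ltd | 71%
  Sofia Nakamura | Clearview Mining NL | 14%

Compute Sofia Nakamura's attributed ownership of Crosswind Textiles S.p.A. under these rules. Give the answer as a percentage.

14.0921%

Chain via Highfield Group plc → Stonebridge Foods Inc. (R2): 73% × 52% × 28% = 10.6288% of Crosswind Textiles S.p.A.
Chain via Clearview Mining NL → Ashford Logistics SA (R2): 14% × 52% × 11% = 0.8008% of Crosswind Textiles S.p.A.
Chain via Copperline Holdings Ltd → Redpoint Realty LP (R2): 71% × 15% × 25% = 2.6625% of Crosswind Textiles S.p.A.
Aggregating (R1): 10.6288% + 0.8008% + 2.6625% = 14.0921%.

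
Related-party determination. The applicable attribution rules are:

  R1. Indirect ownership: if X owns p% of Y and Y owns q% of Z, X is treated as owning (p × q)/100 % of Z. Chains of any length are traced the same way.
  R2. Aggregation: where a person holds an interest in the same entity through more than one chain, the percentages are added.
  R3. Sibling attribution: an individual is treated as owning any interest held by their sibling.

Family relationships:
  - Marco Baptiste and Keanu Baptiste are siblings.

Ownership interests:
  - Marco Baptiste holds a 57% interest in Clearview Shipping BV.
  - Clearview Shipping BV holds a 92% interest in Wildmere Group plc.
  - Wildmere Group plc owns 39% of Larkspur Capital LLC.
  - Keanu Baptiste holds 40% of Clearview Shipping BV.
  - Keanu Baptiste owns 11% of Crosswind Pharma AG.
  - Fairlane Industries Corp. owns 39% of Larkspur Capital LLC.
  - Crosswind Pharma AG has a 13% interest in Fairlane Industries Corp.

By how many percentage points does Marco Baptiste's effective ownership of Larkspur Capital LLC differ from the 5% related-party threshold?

30.3613

By sibling attribution (R3), Marco Baptiste is treated as also owning Keanu Baptiste's interest in Clearview Shipping BV, giving 57% + 40% = 97%.
By sibling attribution (R3), Marco Baptiste is treated as owning Keanu Baptiste's 11% interest in Crosswind Pharma AG.
Chain via Clearview Shipping BV → Wildmere Group plc (R1): 97% × 92% × 39% = 34.8036% of Larkspur Capital LLC.
Chain via Crosswind Pharma AG → Fairlane Industries Corp. (R1): 11% × 13% × 39% = 0.5577% of Larkspur Capital LLC.
Aggregating (R2): 34.8036% + 0.5577% = 35.3613%.
35.3613% exceeds the 5% threshold by 30.3613 percentage points.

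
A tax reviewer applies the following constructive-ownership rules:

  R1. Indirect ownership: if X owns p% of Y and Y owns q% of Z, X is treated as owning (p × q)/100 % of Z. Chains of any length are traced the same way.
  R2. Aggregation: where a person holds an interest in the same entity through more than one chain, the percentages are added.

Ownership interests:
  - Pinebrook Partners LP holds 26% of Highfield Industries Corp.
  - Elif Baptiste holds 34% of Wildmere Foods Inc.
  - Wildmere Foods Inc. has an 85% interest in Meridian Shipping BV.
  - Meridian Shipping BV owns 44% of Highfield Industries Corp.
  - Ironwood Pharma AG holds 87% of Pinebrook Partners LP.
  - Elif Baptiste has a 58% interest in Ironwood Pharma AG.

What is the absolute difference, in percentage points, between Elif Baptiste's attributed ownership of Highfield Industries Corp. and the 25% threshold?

0.8356

Chain via Ironwood Pharma AG → Pinebrook Partners LP (R1): 58% × 87% × 26% = 13.1196% of Highfield Industries Corp.
Chain via Wildmere Foods Inc. → Meridian Shipping BV (R1): 34% × 85% × 44% = 12.716% of Highfield Industries Corp.
Aggregating (R2): 13.1196% + 12.716% = 25.8356%.
25.8356% exceeds the 25% threshold by 0.8356 percentage points.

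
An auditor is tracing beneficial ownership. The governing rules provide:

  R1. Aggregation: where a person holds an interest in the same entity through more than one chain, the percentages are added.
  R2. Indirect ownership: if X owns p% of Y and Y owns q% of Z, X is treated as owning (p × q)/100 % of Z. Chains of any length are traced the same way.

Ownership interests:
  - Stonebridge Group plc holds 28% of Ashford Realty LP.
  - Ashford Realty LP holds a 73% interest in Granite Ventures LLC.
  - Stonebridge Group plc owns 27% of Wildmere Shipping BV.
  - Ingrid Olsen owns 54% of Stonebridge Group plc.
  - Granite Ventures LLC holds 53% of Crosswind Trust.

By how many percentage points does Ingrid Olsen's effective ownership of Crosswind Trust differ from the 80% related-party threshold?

74.150072

Chain via Stonebridge Group plc → Ashford Realty LP → Granite Ventures LLC (R2): 54% × 28% × 73% × 53% = 5.849928% of Crosswind Trust.
5.849928% falls short of the 80% threshold by 74.150072 percentage points.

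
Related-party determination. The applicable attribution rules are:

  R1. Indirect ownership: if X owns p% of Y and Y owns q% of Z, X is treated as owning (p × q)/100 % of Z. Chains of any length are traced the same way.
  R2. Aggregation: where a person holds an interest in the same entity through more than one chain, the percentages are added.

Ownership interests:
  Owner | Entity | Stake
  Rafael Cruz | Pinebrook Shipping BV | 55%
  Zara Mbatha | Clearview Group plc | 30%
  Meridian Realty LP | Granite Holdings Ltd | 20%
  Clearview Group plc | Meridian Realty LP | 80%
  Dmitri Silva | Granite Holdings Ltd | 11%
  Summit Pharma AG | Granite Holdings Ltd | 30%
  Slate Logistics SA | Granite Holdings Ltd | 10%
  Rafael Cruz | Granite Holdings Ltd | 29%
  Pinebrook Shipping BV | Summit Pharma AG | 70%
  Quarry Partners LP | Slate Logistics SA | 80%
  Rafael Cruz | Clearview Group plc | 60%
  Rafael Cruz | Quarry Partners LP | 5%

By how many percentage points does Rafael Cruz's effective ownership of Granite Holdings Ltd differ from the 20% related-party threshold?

30.55

Chain via Pinebrook Shipping BV → Summit Pharma AG (R1): 55% × 70% × 30% = 11.55% of Granite Holdings Ltd.
Chain via Clearview Group plc → Meridian Realty LP (R1): 60% × 80% × 20% = 9.6% of Granite Holdings Ltd.
Chain via Quarry Partners LP → Slate Logistics SA (R1): 5% × 80% × 10% = 0.4% of Granite Holdings Ltd.
Direct interest in Granite Holdings Ltd: 29%.
Aggregating (R2): 11.55% + 9.6% + 0.4% + 29% = 50.55%.
50.55% exceeds the 20% threshold by 30.55 percentage points.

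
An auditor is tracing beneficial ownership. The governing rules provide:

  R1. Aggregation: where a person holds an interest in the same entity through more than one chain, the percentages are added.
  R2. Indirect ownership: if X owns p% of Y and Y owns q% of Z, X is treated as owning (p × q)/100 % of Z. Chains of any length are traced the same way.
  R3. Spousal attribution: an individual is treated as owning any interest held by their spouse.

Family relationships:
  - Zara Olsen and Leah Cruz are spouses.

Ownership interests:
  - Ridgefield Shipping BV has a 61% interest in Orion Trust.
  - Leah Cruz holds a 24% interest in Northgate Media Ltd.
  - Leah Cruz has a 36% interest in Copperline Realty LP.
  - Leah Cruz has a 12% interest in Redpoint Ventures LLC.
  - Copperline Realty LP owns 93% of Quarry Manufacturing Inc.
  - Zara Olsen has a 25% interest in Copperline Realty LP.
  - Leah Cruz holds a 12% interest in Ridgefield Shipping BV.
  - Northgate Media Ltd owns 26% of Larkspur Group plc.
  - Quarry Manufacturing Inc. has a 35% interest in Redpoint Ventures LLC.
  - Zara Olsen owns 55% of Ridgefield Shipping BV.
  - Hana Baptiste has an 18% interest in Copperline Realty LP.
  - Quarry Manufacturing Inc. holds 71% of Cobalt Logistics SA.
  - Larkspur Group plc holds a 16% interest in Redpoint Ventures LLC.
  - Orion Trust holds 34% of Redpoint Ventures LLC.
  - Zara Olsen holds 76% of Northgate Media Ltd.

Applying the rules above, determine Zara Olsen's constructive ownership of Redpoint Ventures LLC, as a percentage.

By spousal attribution (R3), Zara Olsen is treated as also owning Leah Cruz's interest in Northgate Media Ltd, giving 76% + 24% = 100%.
By spousal attribution (R3), Zara Olsen is treated as also owning Leah Cruz's interest in Copperline Realty LP, giving 25% + 36% = 61%.
By spousal attribution (R3), Zara Olsen is treated as also owning Leah Cruz's interest in Ridgefield Shipping BV, giving 55% + 12% = 67%.
By spousal attribution (R3), Zara Olsen is treated as owning Leah Cruz's 12% interest in Redpoint Ventures LLC.
Chain via Northgate Media Ltd → Larkspur Group plc (R2): 100% × 26% × 16% = 4.16% of Redpoint Ventures LLC.
Chain via Copperline Realty LP → Quarry Manufacturing Inc. (R2): 61% × 93% × 35% = 19.8555% of Redpoint Ventures LLC.
Chain via Ridgefield Shipping BV → Orion Trust (R2): 67% × 61% × 34% = 13.8958% of Redpoint Ventures LLC.
Direct interest in Redpoint Ventures LLC: 12%.
Aggregating (R1): 4.16% + 19.8555% + 13.8958% + 12% = 49.9113%.

49.9113%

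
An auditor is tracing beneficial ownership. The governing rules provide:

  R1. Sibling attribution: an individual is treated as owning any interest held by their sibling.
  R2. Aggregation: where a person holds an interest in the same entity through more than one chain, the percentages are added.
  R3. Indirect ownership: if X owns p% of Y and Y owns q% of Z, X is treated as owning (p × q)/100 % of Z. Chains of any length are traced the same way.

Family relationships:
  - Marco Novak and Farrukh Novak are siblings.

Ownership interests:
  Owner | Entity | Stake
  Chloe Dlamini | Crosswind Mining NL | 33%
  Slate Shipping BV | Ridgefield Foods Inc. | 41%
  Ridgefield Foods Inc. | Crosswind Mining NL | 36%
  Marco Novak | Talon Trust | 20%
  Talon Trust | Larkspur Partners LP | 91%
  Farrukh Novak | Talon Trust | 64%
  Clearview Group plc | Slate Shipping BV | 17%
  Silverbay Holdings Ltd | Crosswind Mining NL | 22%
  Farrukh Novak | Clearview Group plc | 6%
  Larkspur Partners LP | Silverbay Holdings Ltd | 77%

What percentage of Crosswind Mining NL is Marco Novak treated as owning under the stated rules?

13.099488%

By sibling attribution (R1), Marco Novak is treated as also owning Farrukh Novak's interest in Talon Trust, giving 20% + 64% = 84%.
By sibling attribution (R1), Marco Novak is treated as owning Farrukh Novak's 6% interest in Clearview Group plc.
Chain via Talon Trust → Larkspur Partners LP → Silverbay Holdings Ltd (R3): 84% × 91% × 77% × 22% = 12.948936% of Crosswind Mining NL.
Chain via Clearview Group plc → Slate Shipping BV → Ridgefield Foods Inc. (R3): 6% × 17% × 41% × 36% = 0.150552% of Crosswind Mining NL.
Aggregating (R2): 12.948936% + 0.150552% = 13.099488%.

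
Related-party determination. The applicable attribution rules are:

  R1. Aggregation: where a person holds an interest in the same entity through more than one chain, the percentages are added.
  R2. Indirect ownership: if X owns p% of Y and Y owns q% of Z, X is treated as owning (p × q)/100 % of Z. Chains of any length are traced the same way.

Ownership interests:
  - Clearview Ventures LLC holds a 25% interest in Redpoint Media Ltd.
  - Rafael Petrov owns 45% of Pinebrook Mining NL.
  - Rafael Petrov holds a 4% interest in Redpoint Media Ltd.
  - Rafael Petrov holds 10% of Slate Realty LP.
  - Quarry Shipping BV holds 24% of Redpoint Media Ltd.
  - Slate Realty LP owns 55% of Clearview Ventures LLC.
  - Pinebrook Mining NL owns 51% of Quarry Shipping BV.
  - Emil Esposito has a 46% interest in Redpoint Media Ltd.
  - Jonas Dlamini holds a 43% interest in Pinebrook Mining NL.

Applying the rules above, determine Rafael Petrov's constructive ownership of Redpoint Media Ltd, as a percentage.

10.883%

Chain via Slate Realty LP → Clearview Ventures LLC (R2): 10% × 55% × 25% = 1.375% of Redpoint Media Ltd.
Chain via Pinebrook Mining NL → Quarry Shipping BV (R2): 45% × 51% × 24% = 5.508% of Redpoint Media Ltd.
Direct interest in Redpoint Media Ltd: 4%.
Aggregating (R1): 1.375% + 5.508% + 4% = 10.883%.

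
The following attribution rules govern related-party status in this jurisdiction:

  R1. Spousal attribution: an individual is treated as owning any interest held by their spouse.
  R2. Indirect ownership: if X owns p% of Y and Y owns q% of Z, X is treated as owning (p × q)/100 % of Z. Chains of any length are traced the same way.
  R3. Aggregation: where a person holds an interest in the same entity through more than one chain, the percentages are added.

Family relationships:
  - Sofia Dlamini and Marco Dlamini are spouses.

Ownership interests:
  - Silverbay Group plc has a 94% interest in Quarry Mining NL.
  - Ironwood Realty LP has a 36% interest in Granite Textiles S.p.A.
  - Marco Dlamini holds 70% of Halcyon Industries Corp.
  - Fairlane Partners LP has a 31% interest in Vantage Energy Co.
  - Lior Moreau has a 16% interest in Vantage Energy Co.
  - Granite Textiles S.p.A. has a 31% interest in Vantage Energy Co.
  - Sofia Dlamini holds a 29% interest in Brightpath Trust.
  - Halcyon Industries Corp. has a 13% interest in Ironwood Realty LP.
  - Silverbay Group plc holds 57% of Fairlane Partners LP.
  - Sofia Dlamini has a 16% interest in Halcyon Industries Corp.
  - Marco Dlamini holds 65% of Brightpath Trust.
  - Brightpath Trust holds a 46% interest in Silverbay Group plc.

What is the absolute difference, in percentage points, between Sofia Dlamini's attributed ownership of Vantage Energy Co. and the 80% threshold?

By spousal attribution (R1), Sofia Dlamini is treated as also owning Marco Dlamini's interest in Halcyon Industries Corp, giving 16% + 70% = 86%.
By spousal attribution (R1), Sofia Dlamini is treated as also owning Marco Dlamini's interest in Brightpath Trust, giving 29% + 65% = 94%.
Chain via Halcyon Industries Corp. → Ironwood Realty LP → Granite Textiles S.p.A. (R2): 86% × 13% × 36% × 31% = 1.247688% of Vantage Energy Co.
Chain via Brightpath Trust → Silverbay Group plc → Fairlane Partners LP (R2): 94% × 46% × 57% × 31% = 7.640508% of Vantage Energy Co.
Aggregating (R3): 1.247688% + 7.640508% = 8.888196%.
8.888196% falls short of the 80% threshold by 71.111804 percentage points.

71.111804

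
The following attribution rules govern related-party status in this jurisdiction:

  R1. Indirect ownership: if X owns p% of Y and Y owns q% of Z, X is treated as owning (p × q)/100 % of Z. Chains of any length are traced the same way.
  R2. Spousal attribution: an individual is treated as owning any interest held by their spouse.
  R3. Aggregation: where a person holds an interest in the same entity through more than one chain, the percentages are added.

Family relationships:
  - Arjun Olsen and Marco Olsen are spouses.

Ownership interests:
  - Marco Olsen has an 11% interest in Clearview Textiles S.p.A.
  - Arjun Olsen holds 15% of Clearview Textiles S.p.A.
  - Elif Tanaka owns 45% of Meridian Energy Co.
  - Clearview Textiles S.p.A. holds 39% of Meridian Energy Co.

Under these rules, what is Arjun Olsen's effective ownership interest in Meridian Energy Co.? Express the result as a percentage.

10.14%

By spousal attribution (R2), Arjun Olsen is treated as also owning Marco Olsen's interest in Clearview Textiles S.p.A, giving 15% + 11% = 26%.
Chain via Clearview Textiles S.p.A. (R1): 26% × 39% = 10.14% of Meridian Energy Co.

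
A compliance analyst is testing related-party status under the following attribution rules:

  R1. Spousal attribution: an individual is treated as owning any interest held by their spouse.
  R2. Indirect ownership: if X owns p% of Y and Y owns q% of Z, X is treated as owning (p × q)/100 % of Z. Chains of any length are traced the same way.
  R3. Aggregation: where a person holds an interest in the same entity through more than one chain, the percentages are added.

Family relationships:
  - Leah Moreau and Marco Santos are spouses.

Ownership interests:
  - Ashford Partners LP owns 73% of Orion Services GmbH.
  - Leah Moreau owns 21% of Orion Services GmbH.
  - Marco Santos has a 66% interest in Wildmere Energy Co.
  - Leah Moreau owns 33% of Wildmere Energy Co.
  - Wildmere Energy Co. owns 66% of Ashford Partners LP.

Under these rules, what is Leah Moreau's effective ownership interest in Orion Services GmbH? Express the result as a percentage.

68.6982%

By spousal attribution (R1), Leah Moreau is treated as also owning Marco Santos's interest in Wildmere Energy Co, giving 33% + 66% = 99%.
Chain via Wildmere Energy Co. → Ashford Partners LP (R2): 99% × 66% × 73% = 47.6982% of Orion Services GmbH.
Direct interest in Orion Services GmbH: 21%.
Aggregating (R3): 47.6982% + 21% = 68.6982%.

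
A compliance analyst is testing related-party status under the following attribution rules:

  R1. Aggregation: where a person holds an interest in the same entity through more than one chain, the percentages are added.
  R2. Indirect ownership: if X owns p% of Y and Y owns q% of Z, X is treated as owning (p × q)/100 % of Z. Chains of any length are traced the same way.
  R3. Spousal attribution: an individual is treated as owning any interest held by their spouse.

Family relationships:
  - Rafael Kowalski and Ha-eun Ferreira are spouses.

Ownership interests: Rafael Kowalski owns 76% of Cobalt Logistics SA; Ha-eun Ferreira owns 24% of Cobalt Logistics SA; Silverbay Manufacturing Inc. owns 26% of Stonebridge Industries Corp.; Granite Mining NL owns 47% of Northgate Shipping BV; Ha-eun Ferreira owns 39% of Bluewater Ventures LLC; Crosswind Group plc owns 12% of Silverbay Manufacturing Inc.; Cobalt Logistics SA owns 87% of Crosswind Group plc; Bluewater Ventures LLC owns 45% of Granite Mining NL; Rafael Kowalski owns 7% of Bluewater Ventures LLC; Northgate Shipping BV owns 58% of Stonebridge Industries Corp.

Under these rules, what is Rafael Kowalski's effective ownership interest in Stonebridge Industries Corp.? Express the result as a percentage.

8.35722%

By spousal attribution (R3), Rafael Kowalski is treated as also owning Ha-eun Ferreira's interest in Bluewater Ventures LLC, giving 7% + 39% = 46%.
By spousal attribution (R3), Rafael Kowalski is treated as also owning Ha-eun Ferreira's interest in Cobalt Logistics SA, giving 76% + 24% = 100%.
Chain via Bluewater Ventures LLC → Granite Mining NL → Northgate Shipping BV (R2): 46% × 45% × 47% × 58% = 5.64282% of Stonebridge Industries Corp.
Chain via Cobalt Logistics SA → Crosswind Group plc → Silverbay Manufacturing Inc. (R2): 100% × 87% × 12% × 26% = 2.7144% of Stonebridge Industries Corp.
Aggregating (R1): 5.64282% + 2.7144% = 8.35722%.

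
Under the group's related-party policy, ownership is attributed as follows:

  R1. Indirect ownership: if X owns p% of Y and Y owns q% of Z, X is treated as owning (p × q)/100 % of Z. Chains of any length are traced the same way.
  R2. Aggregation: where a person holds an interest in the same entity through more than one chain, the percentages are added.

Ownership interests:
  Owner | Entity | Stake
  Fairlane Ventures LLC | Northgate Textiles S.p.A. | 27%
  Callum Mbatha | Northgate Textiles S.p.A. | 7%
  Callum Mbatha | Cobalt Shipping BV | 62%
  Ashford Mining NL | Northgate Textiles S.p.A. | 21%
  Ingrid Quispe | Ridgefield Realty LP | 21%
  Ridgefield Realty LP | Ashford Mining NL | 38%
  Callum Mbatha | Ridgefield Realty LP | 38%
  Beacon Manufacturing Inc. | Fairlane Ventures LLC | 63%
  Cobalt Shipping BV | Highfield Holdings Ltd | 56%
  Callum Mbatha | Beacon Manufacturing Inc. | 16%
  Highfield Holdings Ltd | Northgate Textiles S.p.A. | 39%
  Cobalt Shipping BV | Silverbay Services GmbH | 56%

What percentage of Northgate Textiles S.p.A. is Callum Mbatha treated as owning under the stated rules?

Chain via Cobalt Shipping BV → Highfield Holdings Ltd (R1): 62% × 56% × 39% = 13.5408% of Northgate Textiles S.p.A.
Chain via Beacon Manufacturing Inc. → Fairlane Ventures LLC (R1): 16% × 63% × 27% = 2.7216% of Northgate Textiles S.p.A.
Chain via Ridgefield Realty LP → Ashford Mining NL (R1): 38% × 38% × 21% = 3.0324% of Northgate Textiles S.p.A.
Direct interest in Northgate Textiles S.p.A: 7%.
Aggregating (R2): 13.5408% + 2.7216% + 3.0324% + 7% = 26.2948%.

26.2948%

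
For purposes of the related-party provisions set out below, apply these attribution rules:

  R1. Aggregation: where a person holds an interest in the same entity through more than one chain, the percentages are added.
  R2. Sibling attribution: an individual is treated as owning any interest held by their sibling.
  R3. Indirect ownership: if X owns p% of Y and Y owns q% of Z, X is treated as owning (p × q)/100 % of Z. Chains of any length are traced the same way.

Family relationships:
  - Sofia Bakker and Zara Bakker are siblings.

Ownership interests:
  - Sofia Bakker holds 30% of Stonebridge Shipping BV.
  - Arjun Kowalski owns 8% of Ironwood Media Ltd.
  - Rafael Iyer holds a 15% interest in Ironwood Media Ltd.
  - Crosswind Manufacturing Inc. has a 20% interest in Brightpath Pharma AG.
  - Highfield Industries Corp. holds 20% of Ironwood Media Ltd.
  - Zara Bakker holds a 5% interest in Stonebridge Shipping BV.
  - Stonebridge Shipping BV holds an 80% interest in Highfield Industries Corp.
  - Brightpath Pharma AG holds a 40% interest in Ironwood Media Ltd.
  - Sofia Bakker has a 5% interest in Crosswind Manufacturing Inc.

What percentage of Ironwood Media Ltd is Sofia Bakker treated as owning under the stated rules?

6%

By sibling attribution (R2), Sofia Bakker is treated as also owning Zara Bakker's interest in Stonebridge Shipping BV, giving 30% + 5% = 35%.
Chain via Crosswind Manufacturing Inc. → Brightpath Pharma AG (R3): 5% × 20% × 40% = 0.4% of Ironwood Media Ltd.
Chain via Stonebridge Shipping BV → Highfield Industries Corp. (R3): 35% × 80% × 20% = 5.6% of Ironwood Media Ltd.
Aggregating (R1): 0.4% + 5.6% = 6%.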